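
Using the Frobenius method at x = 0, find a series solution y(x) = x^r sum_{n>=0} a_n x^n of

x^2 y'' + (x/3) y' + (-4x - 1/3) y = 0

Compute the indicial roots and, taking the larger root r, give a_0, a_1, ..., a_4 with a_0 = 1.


Write in Frobenius form y'' + (p(x)/x) y' + (q(x)/x^2) y = 0:
  p(x) = 1/3,  q(x) = -4x - 1/3.
Indicial equation: r(r-1) + (1/3) r + (-1/3) = 0 -> roots r_1 = 1, r_2 = -1/3.
Take r = r_1 = 1. Let y(x) = x^r sum_{n>=0} a_n x^n with a_0 = 1.
Substitute y = x^r sum a_n x^n and match x^{r+n}. The recurrence is
  D(n) a_n - 4 a_{n-1} = 0,  where D(n) = (r+n)(r+n-1) + (1/3)(r+n) + (-1/3).
  a_n = 4 / D(n) * a_{n-1}.
Since the indicial polynomial factors as (r - r_1)(r - r_2), D(n) = (r_1 + n - r_1)(r_1 + n - r_2) = n(n + 4/3).
Evaluating step by step (a_0 = 1):
  n = 1: D(1) = 1(1 + 4/3) = 7/3; numerator = 4(1) = 4; a_1 = (4)/(7/3) = 12/7
  n = 2: D(2) = 2(2 + 4/3) = 20/3; numerator = 4(12/7) = 48/7; a_2 = (48/7)/(20/3) = 36/35
  n = 3: D(3) = 3(3 + 4/3) = 13; numerator = 4(36/35) = 144/35; a_3 = (144/35)/(13) = 144/455
  n = 4: D(4) = 4(4 + 4/3) = 64/3; numerator = 4(144/455) = 576/455; a_4 = (576/455)/(64/3) = 27/455

r = 1; a_0 = 1; a_1 = 12/7; a_2 = 36/35; a_3 = 144/455; a_4 = 27/455


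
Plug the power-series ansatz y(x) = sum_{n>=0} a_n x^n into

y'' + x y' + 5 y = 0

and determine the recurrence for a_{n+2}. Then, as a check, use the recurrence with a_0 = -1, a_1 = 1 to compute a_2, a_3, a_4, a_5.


Substitute y = sum_n a_n x^n.
y''(x) has coefficient (n+2)(n+1) a_{n+2} at x^n;
x y'(x) has coefficient n a_n at x^n (shift);
5 y(x) has coefficient 5 a_n at x^n.
Matching x^n: (n+2)(n+1) a_{n+2} + (n + 5) a_n = 0.
Thus a_{n+2} = (-n - 5) / ((n+1)(n+2)) * a_n.

Check with a_0 = -1, a_1 = 1 (apply the recurrence for n = 0, 1, 2, 3): a_0 = -1, a_1 = 1, a_2 = 5/2, a_3 = -1, a_4 = -35/24, a_5 = 2/5.

a_(n+2) = (-n - 5) / ((n+1)(n+2)) * a_n; check: a_0 = -1, a_1 = 1, a_2 = 5/2, a_3 = -1, a_4 = -35/24, a_5 = 2/5


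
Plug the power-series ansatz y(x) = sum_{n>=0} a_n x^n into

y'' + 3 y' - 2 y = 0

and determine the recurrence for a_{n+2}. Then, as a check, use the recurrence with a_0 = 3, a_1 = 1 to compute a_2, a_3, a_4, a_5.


Substitute y = sum_n a_n x^n.
y''(x) has coefficient (n+2)(n+1) a_{n+2} at x^n;
3 y'(x) has coefficient 3 (n+1) a_{n+1} at x^n;
-2 y(x) has coefficient -2 a_n at x^n.
Matching x^n: (n+2)(n+1) a_{n+2} + 3 (n+1) a_{n+1} - 2 a_n = 0.
Thus a_{n+2} = [-3 (n+1) a_{n+1} + 2 a_n] / ((n+1)(n+2)).

Check with a_0 = 3, a_1 = 1 (apply the recurrence for n = 0, 1, 2, 3): a_0 = 3, a_1 = 1, a_2 = 3/2, a_3 = -7/6, a_4 = 9/8, a_5 = -19/24.

a_(n+2) = [-3 (n+1) a_(n+1) + 2 a_n] / ((n+1)(n+2)); check: a_0 = 3, a_1 = 1, a_2 = 3/2, a_3 = -7/6, a_4 = 9/8, a_5 = -19/24


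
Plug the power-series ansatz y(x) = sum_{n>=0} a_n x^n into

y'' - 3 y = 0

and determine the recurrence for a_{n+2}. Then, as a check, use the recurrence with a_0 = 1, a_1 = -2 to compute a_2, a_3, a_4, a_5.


Substitute y = sum_n a_n x^n into y'' + (const) y = 0.
y''(x) = sum_{n>=0} (n+2)(n+1) a_{n+2} x^n.
The ODE becomes sum_n [(n+2)(n+1) a_{n+2} - 3 a_n] x^n = 0.
Setting each coefficient to zero gives the recurrence:
  (n+2)(n+1) a_{n+2} - 3 a_n = 0,
  a_{n+2} = 3 / ((n+1)(n+2)) a_n.

Check with a_0 = 1, a_1 = -2 (apply the recurrence for n = 0, 1, 2, 3): a_0 = 1, a_1 = -2, a_2 = 3/2, a_3 = -1, a_4 = 3/8, a_5 = -3/20.

a_{n+2} = 3/((n+1)(n+2)) * a_n; check: a_0 = 1, a_1 = -2, a_2 = 3/2, a_3 = -1, a_4 = 3/8, a_5 = -3/20


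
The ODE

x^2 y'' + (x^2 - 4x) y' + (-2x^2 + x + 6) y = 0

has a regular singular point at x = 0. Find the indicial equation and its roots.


Divide by x^2 to reach normal form y'' + P_1(x) y' + P_2(x) y = 0 with P_1(x) = 1 - 4/x and P_2(x) = -2 + 1/x + 6/x^2.
x = 0 is a singular point because the y'-coefficient 1 - 4/x has a pole at x = 0 and the y-coefficient -2 + 1/x + 6/x^2 has a pole at x = 0.
It is a regular singular point because x P_1(x) = p(x) = x - 4 and x^2 P_2(x) = q(x) = -2x^2 + x + 6 are polynomials, hence analytic at x = 0.
p(0) = -4,  q(0) = 6.
Indicial equation: r(r-1) + p(0) r + q(0) = 0, i.e. r^2 + (p(0) - 1) r + q(0) = 0, i.e. r^2 - 5 r + 6 = 0.
Discriminant: (-5)^2 - 4(6) = 1, so r = (5 ± 1)/2.
Solving: r_1 = 3, r_2 = 2.

indicial: r^2 - 5 r + 6 = 0; roots r_1 = 3, r_2 = 2


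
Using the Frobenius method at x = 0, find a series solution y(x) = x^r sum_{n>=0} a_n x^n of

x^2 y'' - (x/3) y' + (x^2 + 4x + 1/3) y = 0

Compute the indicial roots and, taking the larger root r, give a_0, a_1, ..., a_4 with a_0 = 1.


Write in Frobenius form y'' + (p(x)/x) y' + (q(x)/x^2) y = 0:
  p(x) = -1/3,  q(x) = x^2 + 4x + 1/3.
Indicial equation: r(r-1) + (-1/3) r + (1/3) = 0 -> roots r_1 = 1, r_2 = 1/3.
Take r = r_1 = 1. Let y(x) = x^r sum_{n>=0} a_n x^n with a_0 = 1.
Substitute y = x^r sum a_n x^n and match x^{r+n}. The recurrence is
  D(n) a_n + 4 a_{n-1} + 1 a_{n-2} = 0,  where D(n) = (r+n)(r+n-1) + (-1/3)(r+n) + (1/3).
  a_n = [-4 a_{n-1} - 1 a_{n-2}] / D(n).
Since the indicial polynomial factors as (r - r_1)(r - r_2), D(n) = (r_1 + n - r_1)(r_1 + n - r_2) = n(n + 2/3).
Evaluating step by step (a_0 = 1):
  n = 1: D(1) = 1(1 + 2/3) = 5/3; numerator = -4(1) = -4; a_1 = (-4)/(5/3) = -12/5
  n = 2: D(2) = 2(2 + 2/3) = 16/3; numerator = -4(-12/5) - 1(1) = 43/5; a_2 = (43/5)/(16/3) = 129/80
  n = 3: D(3) = 3(3 + 2/3) = 11; numerator = -4(129/80) - 1(-12/5) = -81/20; a_3 = (-81/20)/(11) = -81/220
  n = 4: D(4) = 4(4 + 2/3) = 56/3; numerator = -4(-81/220) - 1(129/80) = -123/880; a_4 = (-123/880)/(56/3) = -369/49280

r = 1; a_0 = 1; a_1 = -12/5; a_2 = 129/80; a_3 = -81/220; a_4 = -369/49280


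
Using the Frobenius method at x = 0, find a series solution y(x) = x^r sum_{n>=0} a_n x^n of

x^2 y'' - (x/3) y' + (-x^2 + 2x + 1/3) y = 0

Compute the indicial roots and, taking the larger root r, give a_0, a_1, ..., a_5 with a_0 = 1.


Write in Frobenius form y'' + (p(x)/x) y' + (q(x)/x^2) y = 0:
  p(x) = -1/3,  q(x) = -x^2 + 2x + 1/3.
Indicial equation: r(r-1) + (-1/3) r + (1/3) = 0 -> roots r_1 = 1, r_2 = 1/3.
Take r = r_1 = 1. Let y(x) = x^r sum_{n>=0} a_n x^n with a_0 = 1.
Substitute y = x^r sum a_n x^n and match x^{r+n}. The recurrence is
  D(n) a_n + 2 a_{n-1} - 1 a_{n-2} = 0,  where D(n) = (r+n)(r+n-1) + (-1/3)(r+n) + (1/3).
  a_n = [-2 a_{n-1} + 1 a_{n-2}] / D(n).
Since the indicial polynomial factors as (r - r_1)(r - r_2), D(n) = (r_1 + n - r_1)(r_1 + n - r_2) = n(n + 2/3).
Evaluating step by step (a_0 = 1):
  n = 1: D(1) = 1(1 + 2/3) = 5/3; numerator = -2(1) = -2; a_1 = (-2)/(5/3) = -6/5
  n = 2: D(2) = 2(2 + 2/3) = 16/3; numerator = -2(-6/5) + 1(1) = 17/5; a_2 = (17/5)/(16/3) = 51/80
  n = 3: D(3) = 3(3 + 2/3) = 11; numerator = -2(51/80) + 1(-6/5) = -99/40; a_3 = (-99/40)/(11) = -9/40
  n = 4: D(4) = 4(4 + 2/3) = 56/3; numerator = -2(-9/40) + 1(51/80) = 87/80; a_4 = (87/80)/(56/3) = 261/4480
  n = 5: D(5) = 5(5 + 2/3) = 85/3; numerator = -2(261/4480) + 1(-9/40) = -153/448; a_5 = (-153/448)/(85/3) = -27/2240

r = 1; a_0 = 1; a_1 = -6/5; a_2 = 51/80; a_3 = -9/40; a_4 = 261/4480; a_5 = -27/2240


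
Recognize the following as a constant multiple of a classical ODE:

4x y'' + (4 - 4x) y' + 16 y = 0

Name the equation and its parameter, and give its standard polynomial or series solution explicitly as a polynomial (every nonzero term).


All three coefficients share the factor 4; dividing through by 4 gives  x y'' + (1 - x) y' + 4 y = 0.
This matches the Laguerre equation x y'' + (1 - x) y' + n y = 0 with n = 4; the polynomial solution is L_4(x).
With y = sum_k a_k x^k, matching x^k gives (k+1)k a_{k+1} + (k+1) a_{k+1} - k a_k + n a_k = 0, i.e. (k+1)^2 a_{k+1} = (k - n) a_k = (k - 4) a_k. The right side vanishes at k = 4, so the series terminates at degree 4.
Standard normalization L_n(0) = 1 gives a_0 = 1. Work upward with a_{k+1} = (k - 4) a_k / (k+1)^2:
  a_1 = (0 - 4)(1) / 1^2 = -4/1 = -4
  a_2 = (1 - 4)(-4) / 2^2 = 12/4 = 3
  a_3 = (2 - 4)(3) / 3^2 = -6/9 = -2/3
  a_4 = (3 - 4)(-2/3) / 4^2 = (2/3)/16 = 1/24
Hence L_4(x) = x^4/24 - 2 x^3/3 + 3 x^2 - 4 x + 1.

L_4(x); series = x^4/24 - 2 x^3/3 + 3 x^2 - 4 x + 1


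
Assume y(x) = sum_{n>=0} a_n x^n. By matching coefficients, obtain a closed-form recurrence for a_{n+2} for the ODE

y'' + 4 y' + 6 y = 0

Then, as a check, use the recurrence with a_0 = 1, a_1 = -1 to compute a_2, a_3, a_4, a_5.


Substitute y = sum_n a_n x^n.
y''(x) has coefficient (n+2)(n+1) a_{n+2} at x^n;
4 y'(x) has coefficient 4 (n+1) a_{n+1} at x^n;
6 y(x) has coefficient 6 a_n at x^n.
Matching x^n: (n+2)(n+1) a_{n+2} + 4 (n+1) a_{n+1} + 6 a_n = 0.
Thus a_{n+2} = [-4 (n+1) a_{n+1} - 6 a_n] / ((n+1)(n+2)).

Check with a_0 = 1, a_1 = -1 (apply the recurrence for n = 0, 1, 2, 3): a_0 = 1, a_1 = -1, a_2 = -1, a_3 = 7/3, a_4 = -11/6, a_5 = 23/30.

a_(n+2) = [-4 (n+1) a_(n+1) - 6 a_n] / ((n+1)(n+2)); check: a_0 = 1, a_1 = -1, a_2 = -1, a_3 = 7/3, a_4 = -11/6, a_5 = 23/30


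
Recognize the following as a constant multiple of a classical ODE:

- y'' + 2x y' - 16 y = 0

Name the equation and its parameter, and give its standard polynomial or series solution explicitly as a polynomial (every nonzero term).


All three coefficients share the factor -1; dividing through by -1 gives  y'' - 2x y' + 16 y = 0.
This matches the Hermite equation y'' - 2x y' + 2n y = 0 with 2n = 16, so n = 8; the polynomial solution is H_8(x).
With y = sum_k a_k x^k, matching x^k gives (k+2)(k+1) a_{k+2} = 2(k - n) a_k = 2(k - 8) a_k. The right side vanishes at k = 8, so the series with the parity of 8 terminates at degree 8.
Standard normalization: leading coefficient of H_n is 2^n, so a_8 = 2^8 = 256. Work downward with a_k = (k+1)(k+2) a_{k+2} / (2(k - n)):
  a_6 = (7)(8)(256) / (2(6 - 8)) = 14336/(-4) = -3584
  a_4 = (5)(6)(-3584) / (2(4 - 8)) = -107520/(-8) = 13440
  a_2 = (3)(4)(13440) / (2(2 - 8)) = 161280/(-12) = -13440
  a_0 = (1)(2)(-13440) / (2(0 - 8)) = -26880/(-16) = 1680
Hence H_8(x) = 256 x^8 - 3584 x^6 + 13440 x^4 - 13440 x^2 + 1680.

H_8(x); series = 256 x^8 - 3584 x^6 + 13440 x^4 - 13440 x^2 + 1680


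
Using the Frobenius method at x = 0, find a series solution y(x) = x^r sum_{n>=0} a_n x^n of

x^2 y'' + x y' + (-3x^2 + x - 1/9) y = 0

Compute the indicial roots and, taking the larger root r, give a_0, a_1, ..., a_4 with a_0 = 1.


Write in Frobenius form y'' + (p(x)/x) y' + (q(x)/x^2) y = 0:
  p(x) = 1,  q(x) = -3x^2 + x - 1/9.
Indicial equation: r(r-1) + (1) r + (-1/9) = 0 -> roots r_1 = 1/3, r_2 = -1/3.
Take r = r_1 = 1/3. Let y(x) = x^r sum_{n>=0} a_n x^n with a_0 = 1.
Substitute y = x^r sum a_n x^n and match x^{r+n}. The recurrence is
  D(n) a_n + 1 a_{n-1} - 3 a_{n-2} = 0,  where D(n) = (r+n)(r+n-1) + (1)(r+n) + (-1/9).
  a_n = [-1 a_{n-1} + 3 a_{n-2}] / D(n).
Since the indicial polynomial factors as (r - r_1)(r - r_2), D(n) = (r_1 + n - r_1)(r_1 + n - r_2) = n(n + 2/3).
Evaluating step by step (a_0 = 1):
  n = 1: D(1) = 1(1 + 2/3) = 5/3; numerator = -1(1) = -1; a_1 = (-1)/(5/3) = -3/5
  n = 2: D(2) = 2(2 + 2/3) = 16/3; numerator = -1(-3/5) + 3(1) = 18/5; a_2 = (18/5)/(16/3) = 27/40
  n = 3: D(3) = 3(3 + 2/3) = 11; numerator = -1(27/40) + 3(-3/5) = -99/40; a_3 = (-99/40)/(11) = -9/40
  n = 4: D(4) = 4(4 + 2/3) = 56/3; numerator = -1(-9/40) + 3(27/40) = 9/4; a_4 = (9/4)/(56/3) = 27/224

r = 1/3; a_0 = 1; a_1 = -3/5; a_2 = 27/40; a_3 = -9/40; a_4 = 27/224


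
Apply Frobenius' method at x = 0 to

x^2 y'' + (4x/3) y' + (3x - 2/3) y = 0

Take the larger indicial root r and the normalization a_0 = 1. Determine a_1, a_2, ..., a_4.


Write in Frobenius form y'' + (p(x)/x) y' + (q(x)/x^2) y = 0:
  p(x) = 4/3,  q(x) = 3x - 2/3.
Indicial equation: r(r-1) + (4/3) r + (-2/3) = 0 -> roots r_1 = 2/3, r_2 = -1.
Take r = r_1 = 2/3. Let y(x) = x^r sum_{n>=0} a_n x^n with a_0 = 1.
Substitute y = x^r sum a_n x^n and match x^{r+n}. The recurrence is
  D(n) a_n + 3 a_{n-1} = 0,  where D(n) = (r+n)(r+n-1) + (4/3)(r+n) + (-2/3).
  a_n = -3 / D(n) * a_{n-1}.
Since the indicial polynomial factors as (r - r_1)(r - r_2), D(n) = (r_1 + n - r_1)(r_1 + n - r_2) = n(n + 5/3).
Evaluating step by step (a_0 = 1):
  n = 1: D(1) = 1(1 + 5/3) = 8/3; numerator = -3(1) = -3; a_1 = (-3)/(8/3) = -9/8
  n = 2: D(2) = 2(2 + 5/3) = 22/3; numerator = -3(-9/8) = 27/8; a_2 = (27/8)/(22/3) = 81/176
  n = 3: D(3) = 3(3 + 5/3) = 14; numerator = -3(81/176) = -243/176; a_3 = (-243/176)/(14) = -243/2464
  n = 4: D(4) = 4(4 + 5/3) = 68/3; numerator = -3(-243/2464) = 729/2464; a_4 = (729/2464)/(68/3) = 2187/167552

r = 2/3; a_0 = 1; a_1 = -9/8; a_2 = 81/176; a_3 = -243/2464; a_4 = 2187/167552


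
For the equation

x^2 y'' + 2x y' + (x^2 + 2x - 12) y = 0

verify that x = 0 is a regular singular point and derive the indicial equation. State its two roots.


Divide by x^2 to reach normal form y'' + P_1(x) y' + P_2(x) y = 0 with P_1(x) = 2/x and P_2(x) = 1 + 2/x - 12/x^2.
x = 0 is a singular point because the y'-coefficient 2/x has a pole at x = 0 and the y-coefficient 1 + 2/x - 12/x^2 has a pole at x = 0.
It is a regular singular point because x P_1(x) = p(x) = 2 and x^2 P_2(x) = q(x) = x^2 + 2x - 12 are polynomials, hence analytic at x = 0.
p(0) = 2,  q(0) = -12.
Indicial equation: r(r-1) + p(0) r + q(0) = 0, i.e. r^2 + (p(0) - 1) r + q(0) = 0, i.e. r^2 + 1 r - 12 = 0.
Discriminant: (1)^2 - 4(-12) = 49, so r = (-1 ± 7)/2.
Solving: r_1 = 3, r_2 = -4.

indicial: r^2 + 1 r - 12 = 0; roots r_1 = 3, r_2 = -4


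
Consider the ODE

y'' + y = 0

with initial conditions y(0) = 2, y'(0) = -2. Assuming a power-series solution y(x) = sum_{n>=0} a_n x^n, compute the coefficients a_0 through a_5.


Ansatz: y(x) = sum_{n>=0} a_n x^n, so y'(x) = sum_{n>=1} n a_n x^(n-1) and y''(x) = sum_{n>=2} n(n-1) a_n x^(n-2).
Substitute into P(x) y'' + Q(x) y' + R(x) y = 0 with P(x) = 1, Q(x) = 0, R(x) = 1, and match powers of x.
Initial conditions: a_0 = 2, a_1 = -2.
Setting the coefficient of each power of x to zero and solving order by order (substituting the coefficients already found):
  x^0: 2 a_2 + a_0 = 0  ->  2 a_2 = -a_0 = -2  ->  a_2 = -1
  x^1: 6 a_3 + a_1 = 0  ->  6 a_3 = -a_1 = 2  ->  a_3 = 1/3
  x^2: 12 a_4 + a_2 = 0  ->  12 a_4 = -a_2 = 1  ->  a_4 = 1/12
  x^3: 20 a_5 + a_3 = 0  ->  20 a_5 = -a_3 = -1/3  ->  a_5 = -1/60
Truncated series: y(x) = 2 - 2 x - x^2 + (1/3) x^3 + (1/12) x^4 - (1/60) x^5 + O(x^6).

a_0 = 2; a_1 = -2; a_2 = -1; a_3 = 1/3; a_4 = 1/12; a_5 = -1/60


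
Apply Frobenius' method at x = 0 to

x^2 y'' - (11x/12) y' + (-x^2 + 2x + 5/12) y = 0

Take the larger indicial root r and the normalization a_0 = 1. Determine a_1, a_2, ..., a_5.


Write in Frobenius form y'' + (p(x)/x) y' + (q(x)/x^2) y = 0:
  p(x) = -11/12,  q(x) = -x^2 + 2x + 5/12.
Indicial equation: r(r-1) + (-11/12) r + (5/12) = 0 -> roots r_1 = 5/3, r_2 = 1/4.
Take r = r_1 = 5/3. Let y(x) = x^r sum_{n>=0} a_n x^n with a_0 = 1.
Substitute y = x^r sum a_n x^n and match x^{r+n}. The recurrence is
  D(n) a_n + 2 a_{n-1} - 1 a_{n-2} = 0,  where D(n) = (r+n)(r+n-1) + (-11/12)(r+n) + (5/12).
  a_n = [-2 a_{n-1} + 1 a_{n-2}] / D(n).
Since the indicial polynomial factors as (r - r_1)(r - r_2), D(n) = (r_1 + n - r_1)(r_1 + n - r_2) = n(n + 17/12).
Evaluating step by step (a_0 = 1):
  n = 1: D(1) = 1(1 + 17/12) = 29/12; numerator = -2(1) = -2; a_1 = (-2)/(29/12) = -24/29
  n = 2: D(2) = 2(2 + 17/12) = 41/6; numerator = -2(-24/29) + 1(1) = 77/29; a_2 = (77/29)/(41/6) = 462/1189
  n = 3: D(3) = 3(3 + 17/12) = 53/4; numerator = -2(462/1189) + 1(-24/29) = -1908/1189; a_3 = (-1908/1189)/(53/4) = -144/1189
  n = 4: D(4) = 4(4 + 17/12) = 65/3; numerator = -2(-144/1189) + 1(462/1189) = 750/1189; a_4 = (750/1189)/(65/3) = 450/15457
  n = 5: D(5) = 5(5 + 17/12) = 385/12; numerator = -2(450/15457) + 1(-144/1189) = -2772/15457; a_5 = (-2772/15457)/(385/12) = -432/77285

r = 5/3; a_0 = 1; a_1 = -24/29; a_2 = 462/1189; a_3 = -144/1189; a_4 = 450/15457; a_5 = -432/77285


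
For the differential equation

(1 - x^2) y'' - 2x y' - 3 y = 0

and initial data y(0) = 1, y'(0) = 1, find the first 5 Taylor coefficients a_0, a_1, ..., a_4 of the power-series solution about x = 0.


Ansatz: y(x) = sum_{n>=0} a_n x^n, so y'(x) = sum_{n>=1} n a_n x^(n-1) and y''(x) = sum_{n>=2} n(n-1) a_n x^(n-2).
Substitute into P(x) y'' + Q(x) y' + R(x) y = 0 with P(x) = 1 - x^2, Q(x) = -2x, R(x) = -3, and match powers of x.
Initial conditions: a_0 = 1, a_1 = 1.
Setting the coefficient of each power of x to zero and solving order by order (substituting the coefficients already found):
  x^0: 2 a_2 - 3 a_0 = 0  ->  2 a_2 = 3 a_0 = 3  ->  a_2 = 3/2
  x^1: 6 a_3 - 5 a_1 = 0  ->  6 a_3 = 5 a_1 = 5  ->  a_3 = 5/6
  x^2: 12 a_4 - 9 a_2 = 0  ->  12 a_4 = 9 a_2 = 27/2  ->  a_4 = 9/8
Truncated series: y(x) = 1 + x + (3/2) x^2 + (5/6) x^3 + (9/8) x^4 + O(x^5).

a_0 = 1; a_1 = 1; a_2 = 3/2; a_3 = 5/6; a_4 = 9/8


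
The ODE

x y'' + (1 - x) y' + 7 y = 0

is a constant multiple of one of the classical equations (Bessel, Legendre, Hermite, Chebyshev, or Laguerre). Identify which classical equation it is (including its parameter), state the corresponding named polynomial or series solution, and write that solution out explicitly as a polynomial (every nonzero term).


The equation is already in a standard form:  x y'' + (1 - x) y' + 7 y = 0.
This matches the Laguerre equation x y'' + (1 - x) y' + n y = 0 with n = 7; the polynomial solution is L_7(x).
With y = sum_k a_k x^k, matching x^k gives (k+1)k a_{k+1} + (k+1) a_{k+1} - k a_k + n a_k = 0, i.e. (k+1)^2 a_{k+1} = (k - n) a_k = (k - 7) a_k. The right side vanishes at k = 7, so the series terminates at degree 7.
Standard normalization L_n(0) = 1 gives a_0 = 1. Work upward with a_{k+1} = (k - 7) a_k / (k+1)^2:
  a_1 = (0 - 7)(1) / 1^2 = -7/1 = -7
  a_2 = (1 - 7)(-7) / 2^2 = 42/4 = 21/2
  a_3 = (2 - 7)(21/2) / 3^2 = (-105/2)/9 = -35/6
  a_4 = (3 - 7)(-35/6) / 4^2 = (70/3)/16 = 35/24
  a_5 = (4 - 7)(35/24) / 5^2 = (-35/8)/25 = -7/40
  a_6 = (5 - 7)(-7/40) / 6^2 = (7/20)/36 = 7/720
  a_7 = (6 - 7)(7/720) / 7^2 = (-7/720)/49 = -1/5040
Hence L_7(x) = -x^7/5040 + 7 x^6/720 - 7 x^5/40 + 35 x^4/24 - 35 x^3/6 + 21 x^2/2 - 7 x + 1.

L_7(x); series = -x^7/5040 + 7 x^6/720 - 7 x^5/40 + 35 x^4/24 - 35 x^3/6 + 21 x^2/2 - 7 x + 1


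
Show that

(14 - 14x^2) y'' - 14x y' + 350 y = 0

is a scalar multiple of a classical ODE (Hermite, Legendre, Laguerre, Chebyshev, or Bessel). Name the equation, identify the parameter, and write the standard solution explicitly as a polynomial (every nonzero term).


All three coefficients share the factor 14; dividing through by 14 gives  (1 - x^2) y'' - x y' + 25 y = 0.
This matches the Chebyshev equation (1 - x^2) y'' - x y' + n^2 y = 0 (note the -x y' term, not -2x y') with n^2 = 25, so n = 5; the polynomial solution is T_5(x).
With y = sum_k a_k x^k, matching x^k gives (k+2)(k+1) a_{k+2} = (k^2 - n^2) a_k = (k - 5)(k + 5) a_k. The right side vanishes at k = 5, so the series with the parity of 5 terminates at degree 5.
Standard normalization: leading coefficient of T_n is 2^(n-1), so a_5 = 2^4 = 16. Work downward with a_k = (k+1)(k+2) a_{k+2} / ((k - 5)(k + 5)):
  a_3 = (4)(5)(16) / ((3 - 5)(3 + 5)) = 320/(-16) = -20
  a_1 = (2)(3)(-20) / ((1 - 5)(1 + 5)) = -120/(-24) = 5
Hence T_5(x) = 16 x^5 - 20 x^3 + 5 x.

T_5(x); series = 16 x^5 - 20 x^3 + 5 x


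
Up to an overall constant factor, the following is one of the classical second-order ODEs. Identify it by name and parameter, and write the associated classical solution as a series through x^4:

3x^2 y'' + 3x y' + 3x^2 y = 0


All three coefficients share the factor 3; dividing through by 3 gives  x^2 y'' + x y' + x^2 y = 0.
This matches the Bessel equation x^2 y'' + x y' + (x^2 - nu^2) y = 0 with nu^2 = 0, so nu = 0; the solution bounded at x = 0 is J_0(x).
Frobenius at x = 0: indicial roots ±nu; for r = nu the recurrence k(k + 2nu) c_k = -c_{k-2} gives the standard series J_nu(x) = sum_{k>=0} (-1)^k / (k! (k+nu)!) (x/2)^(2k+nu). Evaluate the first 3 terms:
  k = 0: (-1)^0 / (0! * 0! * 2^0) x^0 = 1/(1*1*1) x^0 = (1) x^0
  k = 1: (-1)^1 / (1! * 1! * 2^2) x^2 = -1/(1*1*4) x^2 = (-1/4) x^2
  k = 2: (-1)^2 / (2! * 2! * 2^4) x^4 = 1/(2*2*16) x^4 = (1/64) x^4
Hence J_0(x) = x^4/64 - x^2/4 + 1 + ....

J_0(x); series = x^4/64 - x^2/4 + 1


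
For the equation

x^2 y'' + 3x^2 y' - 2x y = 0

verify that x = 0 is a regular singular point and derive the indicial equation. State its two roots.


Divide by x^2 to reach normal form y'' + P_1(x) y' + P_2(x) y = 0 with P_1(x) = 3 and P_2(x) = -2/x.
x = 0 is a singular point because the y-coefficient -2/x has a pole at x = 0.
It is a regular singular point because x P_1(x) = p(x) = 3x and x^2 P_2(x) = q(x) = -2x are polynomials, hence analytic at x = 0.
p(0) = 0,  q(0) = 0.
Indicial equation: r(r-1) + p(0) r + q(0) = 0, i.e. r^2 + (p(0) - 1) r + q(0) = 0, i.e. r^2 - 1 r = 0.
Discriminant: (-1)^2 - 4(0) = 1, so r = (1 ± 1)/2.
Solving: r_1 = 1, r_2 = 0.

indicial: r^2 - 1 r = 0; roots r_1 = 1, r_2 = 0


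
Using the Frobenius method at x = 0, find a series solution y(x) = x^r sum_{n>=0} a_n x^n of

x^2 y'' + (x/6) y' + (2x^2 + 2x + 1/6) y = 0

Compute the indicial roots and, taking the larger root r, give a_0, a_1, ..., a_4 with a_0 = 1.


Write in Frobenius form y'' + (p(x)/x) y' + (q(x)/x^2) y = 0:
  p(x) = 1/6,  q(x) = 2x^2 + 2x + 1/6.
Indicial equation: r(r-1) + (1/6) r + (1/6) = 0 -> roots r_1 = 1/2, r_2 = 1/3.
Take r = r_1 = 1/2. Let y(x) = x^r sum_{n>=0} a_n x^n with a_0 = 1.
Substitute y = x^r sum a_n x^n and match x^{r+n}. The recurrence is
  D(n) a_n + 2 a_{n-1} + 2 a_{n-2} = 0,  where D(n) = (r+n)(r+n-1) + (1/6)(r+n) + (1/6).
  a_n = [-2 a_{n-1} - 2 a_{n-2}] / D(n).
Since the indicial polynomial factors as (r - r_1)(r - r_2), D(n) = (r_1 + n - r_1)(r_1 + n - r_2) = n(n + 1/6).
Evaluating step by step (a_0 = 1):
  n = 1: D(1) = 1(1 + 1/6) = 7/6; numerator = -2(1) = -2; a_1 = (-2)/(7/6) = -12/7
  n = 2: D(2) = 2(2 + 1/6) = 13/3; numerator = -2(-12/7) - 2(1) = 10/7; a_2 = (10/7)/(13/3) = 30/91
  n = 3: D(3) = 3(3 + 1/6) = 19/2; numerator = -2(30/91) - 2(-12/7) = 36/13; a_3 = (36/13)/(19/2) = 72/247
  n = 4: D(4) = 4(4 + 1/6) = 50/3; numerator = -2(72/247) - 2(30/91) = -2148/1729; a_4 = (-2148/1729)/(50/3) = -3222/43225

r = 1/2; a_0 = 1; a_1 = -12/7; a_2 = 30/91; a_3 = 72/247; a_4 = -3222/43225


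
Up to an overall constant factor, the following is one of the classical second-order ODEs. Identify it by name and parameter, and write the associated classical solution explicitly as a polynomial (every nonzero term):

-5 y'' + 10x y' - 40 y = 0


All three coefficients share the factor -5; dividing through by -5 gives  y'' - 2x y' + 8 y = 0.
This matches the Hermite equation y'' - 2x y' + 2n y = 0 with 2n = 8, so n = 4; the polynomial solution is H_4(x).
With y = sum_k a_k x^k, matching x^k gives (k+2)(k+1) a_{k+2} = 2(k - n) a_k = 2(k - 4) a_k. The right side vanishes at k = 4, so the series with the parity of 4 terminates at degree 4.
Standard normalization: leading coefficient of H_n is 2^n, so a_4 = 2^4 = 16. Work downward with a_k = (k+1)(k+2) a_{k+2} / (2(k - n)):
  a_2 = (3)(4)(16) / (2(2 - 4)) = 192/(-4) = -48
  a_0 = (1)(2)(-48) / (2(0 - 4)) = -96/(-8) = 12
Hence H_4(x) = 16 x^4 - 48 x^2 + 12.

H_4(x); series = 16 x^4 - 48 x^2 + 12


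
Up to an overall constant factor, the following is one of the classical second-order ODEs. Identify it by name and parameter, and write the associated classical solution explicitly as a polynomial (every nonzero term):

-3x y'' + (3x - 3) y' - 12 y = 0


All three coefficients share the factor -3; dividing through by -3 gives  x y'' + (1 - x) y' + 4 y = 0.
This matches the Laguerre equation x y'' + (1 - x) y' + n y = 0 with n = 4; the polynomial solution is L_4(x).
With y = sum_k a_k x^k, matching x^k gives (k+1)k a_{k+1} + (k+1) a_{k+1} - k a_k + n a_k = 0, i.e. (k+1)^2 a_{k+1} = (k - n) a_k = (k - 4) a_k. The right side vanishes at k = 4, so the series terminates at degree 4.
Standard normalization L_n(0) = 1 gives a_0 = 1. Work upward with a_{k+1} = (k - 4) a_k / (k+1)^2:
  a_1 = (0 - 4)(1) / 1^2 = -4/1 = -4
  a_2 = (1 - 4)(-4) / 2^2 = 12/4 = 3
  a_3 = (2 - 4)(3) / 3^2 = -6/9 = -2/3
  a_4 = (3 - 4)(-2/3) / 4^2 = (2/3)/16 = 1/24
Hence L_4(x) = x^4/24 - 2 x^3/3 + 3 x^2 - 4 x + 1.

L_4(x); series = x^4/24 - 2 x^3/3 + 3 x^2 - 4 x + 1


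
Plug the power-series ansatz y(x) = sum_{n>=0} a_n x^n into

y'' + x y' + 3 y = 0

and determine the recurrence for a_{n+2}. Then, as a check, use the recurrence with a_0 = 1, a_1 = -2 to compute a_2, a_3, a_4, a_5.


Substitute y = sum_n a_n x^n.
y''(x) has coefficient (n+2)(n+1) a_{n+2} at x^n;
x y'(x) has coefficient n a_n at x^n (shift);
3 y(x) has coefficient 3 a_n at x^n.
Matching x^n: (n+2)(n+1) a_{n+2} + (n + 3) a_n = 0.
Thus a_{n+2} = (-n - 3) / ((n+1)(n+2)) * a_n.

Check with a_0 = 1, a_1 = -2 (apply the recurrence for n = 0, 1, 2, 3): a_0 = 1, a_1 = -2, a_2 = -3/2, a_3 = 4/3, a_4 = 5/8, a_5 = -2/5.

a_(n+2) = (-n - 3) / ((n+1)(n+2)) * a_n; check: a_0 = 1, a_1 = -2, a_2 = -3/2, a_3 = 4/3, a_4 = 5/8, a_5 = -2/5


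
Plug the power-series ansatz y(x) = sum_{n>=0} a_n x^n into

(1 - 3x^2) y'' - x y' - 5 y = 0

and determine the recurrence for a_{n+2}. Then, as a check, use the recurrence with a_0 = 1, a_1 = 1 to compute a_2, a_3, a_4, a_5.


Substitute y = sum_n a_n x^n.
(1 - 3 x^2) y'' contributes (n+2)(n+1) a_{n+2} - 3 n(n-1) a_n at x^n.
-x y'(x) contributes -n a_n at x^n.
-5 y(x) contributes -5 a_n at x^n.
Matching x^n: (n+2)(n+1) a_{n+2} + (-3 n(n-1) - n - 5) a_n = 0.
Thus a_{n+2} = (3 n(n-1) + n + 5) / ((n+1)(n+2)) * a_n.

Check with a_0 = 1, a_1 = 1 (apply the recurrence for n = 0, 1, 2, 3): a_0 = 1, a_1 = 1, a_2 = 5/2, a_3 = 1, a_4 = 65/24, a_5 = 13/10.

a_(n+2) = (3 n(n-1) + n + 5) / ((n+1)(n+2)) * a_n; check: a_0 = 1, a_1 = 1, a_2 = 5/2, a_3 = 1, a_4 = 65/24, a_5 = 13/10


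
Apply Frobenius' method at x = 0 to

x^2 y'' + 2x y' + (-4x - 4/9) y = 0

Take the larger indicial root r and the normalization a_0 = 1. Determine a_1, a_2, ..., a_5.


Write in Frobenius form y'' + (p(x)/x) y' + (q(x)/x^2) y = 0:
  p(x) = 2,  q(x) = -4x - 4/9.
Indicial equation: r(r-1) + (2) r + (-4/9) = 0 -> roots r_1 = 1/3, r_2 = -4/3.
Take r = r_1 = 1/3. Let y(x) = x^r sum_{n>=0} a_n x^n with a_0 = 1.
Substitute y = x^r sum a_n x^n and match x^{r+n}. The recurrence is
  D(n) a_n - 4 a_{n-1} = 0,  where D(n) = (r+n)(r+n-1) + (2)(r+n) + (-4/9).
  a_n = 4 / D(n) * a_{n-1}.
Since the indicial polynomial factors as (r - r_1)(r - r_2), D(n) = (r_1 + n - r_1)(r_1 + n - r_2) = n(n + 5/3).
Evaluating step by step (a_0 = 1):
  n = 1: D(1) = 1(1 + 5/3) = 8/3; numerator = 4(1) = 4; a_1 = (4)/(8/3) = 3/2
  n = 2: D(2) = 2(2 + 5/3) = 22/3; numerator = 4(3/2) = 6; a_2 = (6)/(22/3) = 9/11
  n = 3: D(3) = 3(3 + 5/3) = 14; numerator = 4(9/11) = 36/11; a_3 = (36/11)/(14) = 18/77
  n = 4: D(4) = 4(4 + 5/3) = 68/3; numerator = 4(18/77) = 72/77; a_4 = (72/77)/(68/3) = 54/1309
  n = 5: D(5) = 5(5 + 5/3) = 100/3; numerator = 4(54/1309) = 216/1309; a_5 = (216/1309)/(100/3) = 162/32725

r = 1/3; a_0 = 1; a_1 = 3/2; a_2 = 9/11; a_3 = 18/77; a_4 = 54/1309; a_5 = 162/32725


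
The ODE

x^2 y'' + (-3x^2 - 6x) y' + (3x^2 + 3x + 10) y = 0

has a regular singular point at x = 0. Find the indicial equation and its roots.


Divide by x^2 to reach normal form y'' + P_1(x) y' + P_2(x) y = 0 with P_1(x) = -3 - 6/x and P_2(x) = 3 + 3/x + 10/x^2.
x = 0 is a singular point because the y'-coefficient -3 - 6/x has a pole at x = 0 and the y-coefficient 3 + 3/x + 10/x^2 has a pole at x = 0.
It is a regular singular point because x P_1(x) = p(x) = -3x - 6 and x^2 P_2(x) = q(x) = 3x^2 + 3x + 10 are polynomials, hence analytic at x = 0.
p(0) = -6,  q(0) = 10.
Indicial equation: r(r-1) + p(0) r + q(0) = 0, i.e. r^2 + (p(0) - 1) r + q(0) = 0, i.e. r^2 - 7 r + 10 = 0.
Discriminant: (-7)^2 - 4(10) = 9, so r = (7 ± 3)/2.
Solving: r_1 = 5, r_2 = 2.

indicial: r^2 - 7 r + 10 = 0; roots r_1 = 5, r_2 = 2


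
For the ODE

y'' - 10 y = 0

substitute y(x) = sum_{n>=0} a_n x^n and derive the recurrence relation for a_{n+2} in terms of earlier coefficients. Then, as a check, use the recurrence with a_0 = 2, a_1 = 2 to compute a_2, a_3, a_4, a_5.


Substitute y = sum_n a_n x^n into y'' + (const) y = 0.
y''(x) = sum_{n>=0} (n+2)(n+1) a_{n+2} x^n.
The ODE becomes sum_n [(n+2)(n+1) a_{n+2} - 10 a_n] x^n = 0.
Setting each coefficient to zero gives the recurrence:
  (n+2)(n+1) a_{n+2} - 10 a_n = 0,
  a_{n+2} = 10 / ((n+1)(n+2)) a_n.

Check with a_0 = 2, a_1 = 2 (apply the recurrence for n = 0, 1, 2, 3): a_0 = 2, a_1 = 2, a_2 = 10, a_3 = 10/3, a_4 = 25/3, a_5 = 5/3.

a_{n+2} = 10/((n+1)(n+2)) * a_n; check: a_0 = 2, a_1 = 2, a_2 = 10, a_3 = 10/3, a_4 = 25/3, a_5 = 5/3


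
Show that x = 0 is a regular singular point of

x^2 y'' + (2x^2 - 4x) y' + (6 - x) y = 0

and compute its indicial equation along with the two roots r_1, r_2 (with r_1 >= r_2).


Divide by x^2 to reach normal form y'' + P_1(x) y' + P_2(x) y = 0 with P_1(x) = 2 - 4/x and P_2(x) = -1/x + 6/x^2.
x = 0 is a singular point because the y'-coefficient 2 - 4/x has a pole at x = 0 and the y-coefficient -1/x + 6/x^2 has a pole at x = 0.
It is a regular singular point because x P_1(x) = p(x) = 2x - 4 and x^2 P_2(x) = q(x) = 6 - x are polynomials, hence analytic at x = 0.
p(0) = -4,  q(0) = 6.
Indicial equation: r(r-1) + p(0) r + q(0) = 0, i.e. r^2 + (p(0) - 1) r + q(0) = 0, i.e. r^2 - 5 r + 6 = 0.
Discriminant: (-5)^2 - 4(6) = 1, so r = (5 ± 1)/2.
Solving: r_1 = 3, r_2 = 2.

indicial: r^2 - 5 r + 6 = 0; roots r_1 = 3, r_2 = 2


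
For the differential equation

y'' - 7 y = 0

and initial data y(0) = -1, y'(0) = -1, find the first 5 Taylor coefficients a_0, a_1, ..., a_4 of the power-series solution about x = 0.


Ansatz: y(x) = sum_{n>=0} a_n x^n, so y'(x) = sum_{n>=1} n a_n x^(n-1) and y''(x) = sum_{n>=2} n(n-1) a_n x^(n-2).
Substitute into P(x) y'' + Q(x) y' + R(x) y = 0 with P(x) = 1, Q(x) = 0, R(x) = -7, and match powers of x.
Initial conditions: a_0 = -1, a_1 = -1.
Setting the coefficient of each power of x to zero and solving order by order (substituting the coefficients already found):
  x^0: 2 a_2 - 7 a_0 = 0  ->  2 a_2 = 7 a_0 = -7  ->  a_2 = -7/2
  x^1: 6 a_3 - 7 a_1 = 0  ->  6 a_3 = 7 a_1 = -7  ->  a_3 = -7/6
  x^2: 12 a_4 - 7 a_2 = 0  ->  12 a_4 = 7 a_2 = -49/2  ->  a_4 = -49/24
Truncated series: y(x) = -1 - x - (7/2) x^2 - (7/6) x^3 - (49/24) x^4 + O(x^5).

a_0 = -1; a_1 = -1; a_2 = -7/2; a_3 = -7/6; a_4 = -49/24


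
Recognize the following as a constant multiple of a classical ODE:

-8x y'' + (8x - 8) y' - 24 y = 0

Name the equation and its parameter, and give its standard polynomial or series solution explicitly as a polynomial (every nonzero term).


All three coefficients share the factor -8; dividing through by -8 gives  x y'' + (1 - x) y' + 3 y = 0.
This matches the Laguerre equation x y'' + (1 - x) y' + n y = 0 with n = 3; the polynomial solution is L_3(x).
With y = sum_k a_k x^k, matching x^k gives (k+1)k a_{k+1} + (k+1) a_{k+1} - k a_k + n a_k = 0, i.e. (k+1)^2 a_{k+1} = (k - n) a_k = (k - 3) a_k. The right side vanishes at k = 3, so the series terminates at degree 3.
Standard normalization L_n(0) = 1 gives a_0 = 1. Work upward with a_{k+1} = (k - 3) a_k / (k+1)^2:
  a_1 = (0 - 3)(1) / 1^2 = -3/1 = -3
  a_2 = (1 - 3)(-3) / 2^2 = 6/4 = 3/2
  a_3 = (2 - 3)(3/2) / 3^2 = (-3/2)/9 = -1/6
Hence L_3(x) = -x^3/6 + 3 x^2/2 - 3 x + 1.

L_3(x); series = -x^3/6 + 3 x^2/2 - 3 x + 1


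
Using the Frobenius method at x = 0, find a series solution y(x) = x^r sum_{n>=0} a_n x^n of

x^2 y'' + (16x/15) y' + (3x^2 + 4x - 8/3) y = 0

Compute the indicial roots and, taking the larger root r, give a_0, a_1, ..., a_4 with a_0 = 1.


Write in Frobenius form y'' + (p(x)/x) y' + (q(x)/x^2) y = 0:
  p(x) = 16/15,  q(x) = 3x^2 + 4x - 8/3.
Indicial equation: r(r-1) + (16/15) r + (-8/3) = 0 -> roots r_1 = 8/5, r_2 = -5/3.
Take r = r_1 = 8/5. Let y(x) = x^r sum_{n>=0} a_n x^n with a_0 = 1.
Substitute y = x^r sum a_n x^n and match x^{r+n}. The recurrence is
  D(n) a_n + 4 a_{n-1} + 3 a_{n-2} = 0,  where D(n) = (r+n)(r+n-1) + (16/15)(r+n) + (-8/3).
  a_n = [-4 a_{n-1} - 3 a_{n-2}] / D(n).
Since the indicial polynomial factors as (r - r_1)(r - r_2), D(n) = (r_1 + n - r_1)(r_1 + n - r_2) = n(n + 49/15).
Evaluating step by step (a_0 = 1):
  n = 1: D(1) = 1(1 + 49/15) = 64/15; numerator = -4(1) = -4; a_1 = (-4)/(64/15) = -15/16
  n = 2: D(2) = 2(2 + 49/15) = 158/15; numerator = -4(-15/16) - 3(1) = 3/4; a_2 = (3/4)/(158/15) = 45/632
  n = 3: D(3) = 3(3 + 49/15) = 94/5; numerator = -4(45/632) - 3(-15/16) = 3195/1264; a_3 = (3195/1264)/(94/5) = 15975/118816
  n = 4: D(4) = 4(4 + 49/15) = 436/15; numerator = -4(15975/118816) - 3(45/632) = -2790/3713; a_4 = (-2790/3713)/(436/15) = -20925/809434

r = 8/5; a_0 = 1; a_1 = -15/16; a_2 = 45/632; a_3 = 15975/118816; a_4 = -20925/809434


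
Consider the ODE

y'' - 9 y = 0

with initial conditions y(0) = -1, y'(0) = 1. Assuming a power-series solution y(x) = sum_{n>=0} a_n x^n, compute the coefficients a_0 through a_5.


Ansatz: y(x) = sum_{n>=0} a_n x^n, so y'(x) = sum_{n>=1} n a_n x^(n-1) and y''(x) = sum_{n>=2} n(n-1) a_n x^(n-2).
Substitute into P(x) y'' + Q(x) y' + R(x) y = 0 with P(x) = 1, Q(x) = 0, R(x) = -9, and match powers of x.
Initial conditions: a_0 = -1, a_1 = 1.
Setting the coefficient of each power of x to zero and solving order by order (substituting the coefficients already found):
  x^0: 2 a_2 - 9 a_0 = 0  ->  2 a_2 = 9 a_0 = -9  ->  a_2 = -9/2
  x^1: 6 a_3 - 9 a_1 = 0  ->  6 a_3 = 9 a_1 = 9  ->  a_3 = 3/2
  x^2: 12 a_4 - 9 a_2 = 0  ->  12 a_4 = 9 a_2 = -81/2  ->  a_4 = -27/8
  x^3: 20 a_5 - 9 a_3 = 0  ->  20 a_5 = 9 a_3 = 27/2  ->  a_5 = 27/40
Truncated series: y(x) = -1 + x - (9/2) x^2 + (3/2) x^3 - (27/8) x^4 + (27/40) x^5 + O(x^6).

a_0 = -1; a_1 = 1; a_2 = -9/2; a_3 = 3/2; a_4 = -27/8; a_5 = 27/40


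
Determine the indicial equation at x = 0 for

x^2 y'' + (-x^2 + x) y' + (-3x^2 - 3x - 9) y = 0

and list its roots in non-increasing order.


Divide by x^2 to reach normal form y'' + P_1(x) y' + P_2(x) y = 0 with P_1(x) = -1 + 1/x and P_2(x) = -3 - 3/x - 9/x^2.
x = 0 is a singular point because the y'-coefficient -1 + 1/x has a pole at x = 0 and the y-coefficient -3 - 3/x - 9/x^2 has a pole at x = 0.
It is a regular singular point because x P_1(x) = p(x) = 1 - x and x^2 P_2(x) = q(x) = -3x^2 - 3x - 9 are polynomials, hence analytic at x = 0.
p(0) = 1,  q(0) = -9.
Indicial equation: r(r-1) + p(0) r + q(0) = 0, i.e. r^2 + (p(0) - 1) r + q(0) = 0, i.e. r^2 - 9 = 0.
Discriminant: (0)^2 - 4(-9) = 36, so r = (0 ± 6)/2.
Solving: r_1 = 3, r_2 = -3.

indicial: r^2 - 9 = 0; roots r_1 = 3, r_2 = -3


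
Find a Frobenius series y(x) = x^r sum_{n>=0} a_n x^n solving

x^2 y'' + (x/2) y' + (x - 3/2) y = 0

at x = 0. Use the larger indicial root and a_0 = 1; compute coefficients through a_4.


Write in Frobenius form y'' + (p(x)/x) y' + (q(x)/x^2) y = 0:
  p(x) = 1/2,  q(x) = x - 3/2.
Indicial equation: r(r-1) + (1/2) r + (-3/2) = 0 -> roots r_1 = 3/2, r_2 = -1.
Take r = r_1 = 3/2. Let y(x) = x^r sum_{n>=0} a_n x^n with a_0 = 1.
Substitute y = x^r sum a_n x^n and match x^{r+n}. The recurrence is
  D(n) a_n + 1 a_{n-1} = 0,  where D(n) = (r+n)(r+n-1) + (1/2)(r+n) + (-3/2).
  a_n = -1 / D(n) * a_{n-1}.
Since the indicial polynomial factors as (r - r_1)(r - r_2), D(n) = (r_1 + n - r_1)(r_1 + n - r_2) = n(n + 5/2).
Evaluating step by step (a_0 = 1):
  n = 1: D(1) = 1(1 + 5/2) = 7/2; numerator = -1(1) = -1; a_1 = (-1)/(7/2) = -2/7
  n = 2: D(2) = 2(2 + 5/2) = 9; numerator = -1(-2/7) = 2/7; a_2 = (2/7)/(9) = 2/63
  n = 3: D(3) = 3(3 + 5/2) = 33/2; numerator = -1(2/63) = -2/63; a_3 = (-2/63)/(33/2) = -4/2079
  n = 4: D(4) = 4(4 + 5/2) = 26; numerator = -1(-4/2079) = 4/2079; a_4 = (4/2079)/(26) = 2/27027

r = 3/2; a_0 = 1; a_1 = -2/7; a_2 = 2/63; a_3 = -4/2079; a_4 = 2/27027


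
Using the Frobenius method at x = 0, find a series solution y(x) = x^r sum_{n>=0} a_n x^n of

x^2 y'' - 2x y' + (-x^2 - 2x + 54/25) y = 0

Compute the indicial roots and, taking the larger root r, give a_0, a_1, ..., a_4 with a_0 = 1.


Write in Frobenius form y'' + (p(x)/x) y' + (q(x)/x^2) y = 0:
  p(x) = -2,  q(x) = -x^2 - 2x + 54/25.
Indicial equation: r(r-1) + (-2) r + (54/25) = 0 -> roots r_1 = 9/5, r_2 = 6/5.
Take r = r_1 = 9/5. Let y(x) = x^r sum_{n>=0} a_n x^n with a_0 = 1.
Substitute y = x^r sum a_n x^n and match x^{r+n}. The recurrence is
  D(n) a_n - 2 a_{n-1} - 1 a_{n-2} = 0,  where D(n) = (r+n)(r+n-1) + (-2)(r+n) + (54/25).
  a_n = [2 a_{n-1} + 1 a_{n-2}] / D(n).
Since the indicial polynomial factors as (r - r_1)(r - r_2), D(n) = (r_1 + n - r_1)(r_1 + n - r_2) = n(n + 3/5).
Evaluating step by step (a_0 = 1):
  n = 1: D(1) = 1(1 + 3/5) = 8/5; numerator = 2(1) = 2; a_1 = (2)/(8/5) = 5/4
  n = 2: D(2) = 2(2 + 3/5) = 26/5; numerator = 2(5/4) + 1(1) = 7/2; a_2 = (7/2)/(26/5) = 35/52
  n = 3: D(3) = 3(3 + 3/5) = 54/5; numerator = 2(35/52) + 1(5/4) = 135/52; a_3 = (135/52)/(54/5) = 25/104
  n = 4: D(4) = 4(4 + 3/5) = 92/5; numerator = 2(25/104) + 1(35/52) = 15/13; a_4 = (15/13)/(92/5) = 75/1196

r = 9/5; a_0 = 1; a_1 = 5/4; a_2 = 35/52; a_3 = 25/104; a_4 = 75/1196


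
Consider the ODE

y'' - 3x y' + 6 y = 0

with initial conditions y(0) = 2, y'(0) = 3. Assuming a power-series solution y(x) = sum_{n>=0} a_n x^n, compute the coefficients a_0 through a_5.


Ansatz: y(x) = sum_{n>=0} a_n x^n, so y'(x) = sum_{n>=1} n a_n x^(n-1) and y''(x) = sum_{n>=2} n(n-1) a_n x^(n-2).
Substitute into P(x) y'' + Q(x) y' + R(x) y = 0 with P(x) = 1, Q(x) = -3x, R(x) = 6, and match powers of x.
Initial conditions: a_0 = 2, a_1 = 3.
Setting the coefficient of each power of x to zero and solving order by order (substituting the coefficients already found):
  x^0: 2 a_2 + 6 a_0 = 0  ->  2 a_2 = -6 a_0 = -12  ->  a_2 = -6
  x^1: 6 a_3 + 3 a_1 = 0  ->  6 a_3 = -3 a_1 = -9  ->  a_3 = -3/2
  x^2: 12 a_4 = 0  ->  a_4 = 0
  x^3: 20 a_5 - 3 a_3 = 0  ->  20 a_5 = 3 a_3 = -9/2  ->  a_5 = -9/40
Truncated series: y(x) = 2 + 3 x - 6 x^2 - (3/2) x^3 - (9/40) x^5 + O(x^6).

a_0 = 2; a_1 = 3; a_2 = -6; a_3 = -3/2; a_4 = 0; a_5 = -9/40


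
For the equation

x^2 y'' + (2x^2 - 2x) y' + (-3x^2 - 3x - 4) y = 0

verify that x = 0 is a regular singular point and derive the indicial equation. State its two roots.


Divide by x^2 to reach normal form y'' + P_1(x) y' + P_2(x) y = 0 with P_1(x) = 2 - 2/x and P_2(x) = -3 - 3/x - 4/x^2.
x = 0 is a singular point because the y'-coefficient 2 - 2/x has a pole at x = 0 and the y-coefficient -3 - 3/x - 4/x^2 has a pole at x = 0.
It is a regular singular point because x P_1(x) = p(x) = 2x - 2 and x^2 P_2(x) = q(x) = -3x^2 - 3x - 4 are polynomials, hence analytic at x = 0.
p(0) = -2,  q(0) = -4.
Indicial equation: r(r-1) + p(0) r + q(0) = 0, i.e. r^2 + (p(0) - 1) r + q(0) = 0, i.e. r^2 - 3 r - 4 = 0.
Discriminant: (-3)^2 - 4(-4) = 25, so r = (3 ± 5)/2.
Solving: r_1 = 4, r_2 = -1.

indicial: r^2 - 3 r - 4 = 0; roots r_1 = 4, r_2 = -1


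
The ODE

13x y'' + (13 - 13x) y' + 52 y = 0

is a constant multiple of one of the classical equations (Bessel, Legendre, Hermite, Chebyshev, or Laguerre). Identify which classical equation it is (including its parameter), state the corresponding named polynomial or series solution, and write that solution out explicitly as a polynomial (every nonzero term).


All three coefficients share the factor 13; dividing through by 13 gives  x y'' + (1 - x) y' + 4 y = 0.
This matches the Laguerre equation x y'' + (1 - x) y' + n y = 0 with n = 4; the polynomial solution is L_4(x).
With y = sum_k a_k x^k, matching x^k gives (k+1)k a_{k+1} + (k+1) a_{k+1} - k a_k + n a_k = 0, i.e. (k+1)^2 a_{k+1} = (k - n) a_k = (k - 4) a_k. The right side vanishes at k = 4, so the series terminates at degree 4.
Standard normalization L_n(0) = 1 gives a_0 = 1. Work upward with a_{k+1} = (k - 4) a_k / (k+1)^2:
  a_1 = (0 - 4)(1) / 1^2 = -4/1 = -4
  a_2 = (1 - 4)(-4) / 2^2 = 12/4 = 3
  a_3 = (2 - 4)(3) / 3^2 = -6/9 = -2/3
  a_4 = (3 - 4)(-2/3) / 4^2 = (2/3)/16 = 1/24
Hence L_4(x) = x^4/24 - 2 x^3/3 + 3 x^2 - 4 x + 1.

L_4(x); series = x^4/24 - 2 x^3/3 + 3 x^2 - 4 x + 1


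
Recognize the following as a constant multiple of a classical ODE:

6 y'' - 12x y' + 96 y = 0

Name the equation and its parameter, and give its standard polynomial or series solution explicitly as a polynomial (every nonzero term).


All three coefficients share the factor 6; dividing through by 6 gives  y'' - 2x y' + 16 y = 0.
This matches the Hermite equation y'' - 2x y' + 2n y = 0 with 2n = 16, so n = 8; the polynomial solution is H_8(x).
With y = sum_k a_k x^k, matching x^k gives (k+2)(k+1) a_{k+2} = 2(k - n) a_k = 2(k - 8) a_k. The right side vanishes at k = 8, so the series with the parity of 8 terminates at degree 8.
Standard normalization: leading coefficient of H_n is 2^n, so a_8 = 2^8 = 256. Work downward with a_k = (k+1)(k+2) a_{k+2} / (2(k - n)):
  a_6 = (7)(8)(256) / (2(6 - 8)) = 14336/(-4) = -3584
  a_4 = (5)(6)(-3584) / (2(4 - 8)) = -107520/(-8) = 13440
  a_2 = (3)(4)(13440) / (2(2 - 8)) = 161280/(-12) = -13440
  a_0 = (1)(2)(-13440) / (2(0 - 8)) = -26880/(-16) = 1680
Hence H_8(x) = 256 x^8 - 3584 x^6 + 13440 x^4 - 13440 x^2 + 1680.

H_8(x); series = 256 x^8 - 3584 x^6 + 13440 x^4 - 13440 x^2 + 1680
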